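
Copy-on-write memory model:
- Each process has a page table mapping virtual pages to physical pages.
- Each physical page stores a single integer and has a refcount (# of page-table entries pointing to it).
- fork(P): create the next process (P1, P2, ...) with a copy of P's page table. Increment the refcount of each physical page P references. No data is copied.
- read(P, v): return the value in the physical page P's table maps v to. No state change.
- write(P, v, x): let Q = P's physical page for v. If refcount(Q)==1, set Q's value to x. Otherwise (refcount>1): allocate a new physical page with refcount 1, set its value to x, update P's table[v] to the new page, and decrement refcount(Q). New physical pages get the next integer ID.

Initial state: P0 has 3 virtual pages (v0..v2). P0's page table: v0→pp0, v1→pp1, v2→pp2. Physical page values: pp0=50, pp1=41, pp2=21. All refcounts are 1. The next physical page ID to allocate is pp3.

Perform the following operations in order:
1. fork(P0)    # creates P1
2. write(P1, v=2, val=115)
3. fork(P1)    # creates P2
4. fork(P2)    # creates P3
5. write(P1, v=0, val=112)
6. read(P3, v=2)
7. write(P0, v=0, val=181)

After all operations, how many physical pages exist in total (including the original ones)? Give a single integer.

Op 1: fork(P0) -> P1. 3 ppages; refcounts: pp0:2 pp1:2 pp2:2
Op 2: write(P1, v2, 115). refcount(pp2)=2>1 -> COPY to pp3. 4 ppages; refcounts: pp0:2 pp1:2 pp2:1 pp3:1
Op 3: fork(P1) -> P2. 4 ppages; refcounts: pp0:3 pp1:3 pp2:1 pp3:2
Op 4: fork(P2) -> P3. 4 ppages; refcounts: pp0:4 pp1:4 pp2:1 pp3:3
Op 5: write(P1, v0, 112). refcount(pp0)=4>1 -> COPY to pp4. 5 ppages; refcounts: pp0:3 pp1:4 pp2:1 pp3:3 pp4:1
Op 6: read(P3, v2) -> 115. No state change.
Op 7: write(P0, v0, 181). refcount(pp0)=3>1 -> COPY to pp5. 6 ppages; refcounts: pp0:2 pp1:4 pp2:1 pp3:3 pp4:1 pp5:1

Answer: 6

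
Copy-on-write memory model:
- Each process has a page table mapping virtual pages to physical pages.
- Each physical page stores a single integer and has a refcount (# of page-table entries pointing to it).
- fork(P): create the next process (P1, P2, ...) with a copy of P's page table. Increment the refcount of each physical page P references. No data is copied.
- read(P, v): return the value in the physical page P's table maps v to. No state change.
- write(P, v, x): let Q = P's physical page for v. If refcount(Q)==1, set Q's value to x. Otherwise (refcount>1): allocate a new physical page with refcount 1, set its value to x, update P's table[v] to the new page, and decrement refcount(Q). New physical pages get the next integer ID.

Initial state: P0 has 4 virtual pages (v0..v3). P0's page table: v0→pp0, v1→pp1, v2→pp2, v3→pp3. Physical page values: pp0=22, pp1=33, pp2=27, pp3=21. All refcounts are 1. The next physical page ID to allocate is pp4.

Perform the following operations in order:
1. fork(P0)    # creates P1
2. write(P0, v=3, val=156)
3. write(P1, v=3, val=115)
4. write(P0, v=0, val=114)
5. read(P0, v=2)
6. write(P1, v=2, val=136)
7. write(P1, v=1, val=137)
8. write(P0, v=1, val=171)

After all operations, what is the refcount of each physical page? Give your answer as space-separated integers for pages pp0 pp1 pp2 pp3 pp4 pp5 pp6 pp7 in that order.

Op 1: fork(P0) -> P1. 4 ppages; refcounts: pp0:2 pp1:2 pp2:2 pp3:2
Op 2: write(P0, v3, 156). refcount(pp3)=2>1 -> COPY to pp4. 5 ppages; refcounts: pp0:2 pp1:2 pp2:2 pp3:1 pp4:1
Op 3: write(P1, v3, 115). refcount(pp3)=1 -> write in place. 5 ppages; refcounts: pp0:2 pp1:2 pp2:2 pp3:1 pp4:1
Op 4: write(P0, v0, 114). refcount(pp0)=2>1 -> COPY to pp5. 6 ppages; refcounts: pp0:1 pp1:2 pp2:2 pp3:1 pp4:1 pp5:1
Op 5: read(P0, v2) -> 27. No state change.
Op 6: write(P1, v2, 136). refcount(pp2)=2>1 -> COPY to pp6. 7 ppages; refcounts: pp0:1 pp1:2 pp2:1 pp3:1 pp4:1 pp5:1 pp6:1
Op 7: write(P1, v1, 137). refcount(pp1)=2>1 -> COPY to pp7. 8 ppages; refcounts: pp0:1 pp1:1 pp2:1 pp3:1 pp4:1 pp5:1 pp6:1 pp7:1
Op 8: write(P0, v1, 171). refcount(pp1)=1 -> write in place. 8 ppages; refcounts: pp0:1 pp1:1 pp2:1 pp3:1 pp4:1 pp5:1 pp6:1 pp7:1

Answer: 1 1 1 1 1 1 1 1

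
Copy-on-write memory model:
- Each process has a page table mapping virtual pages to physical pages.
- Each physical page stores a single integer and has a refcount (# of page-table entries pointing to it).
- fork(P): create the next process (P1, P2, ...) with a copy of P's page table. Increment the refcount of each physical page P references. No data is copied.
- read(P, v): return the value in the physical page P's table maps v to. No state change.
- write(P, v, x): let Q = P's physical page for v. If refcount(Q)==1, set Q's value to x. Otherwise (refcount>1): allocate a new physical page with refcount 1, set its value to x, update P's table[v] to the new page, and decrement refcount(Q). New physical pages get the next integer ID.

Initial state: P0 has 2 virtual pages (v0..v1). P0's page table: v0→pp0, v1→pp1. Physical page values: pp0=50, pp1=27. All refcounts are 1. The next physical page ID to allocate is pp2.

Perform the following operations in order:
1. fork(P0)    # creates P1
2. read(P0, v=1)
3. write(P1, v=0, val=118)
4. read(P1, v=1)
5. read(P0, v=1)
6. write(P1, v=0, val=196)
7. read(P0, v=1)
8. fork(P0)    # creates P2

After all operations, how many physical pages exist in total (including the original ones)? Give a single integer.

Answer: 3

Derivation:
Op 1: fork(P0) -> P1. 2 ppages; refcounts: pp0:2 pp1:2
Op 2: read(P0, v1) -> 27. No state change.
Op 3: write(P1, v0, 118). refcount(pp0)=2>1 -> COPY to pp2. 3 ppages; refcounts: pp0:1 pp1:2 pp2:1
Op 4: read(P1, v1) -> 27. No state change.
Op 5: read(P0, v1) -> 27. No state change.
Op 6: write(P1, v0, 196). refcount(pp2)=1 -> write in place. 3 ppages; refcounts: pp0:1 pp1:2 pp2:1
Op 7: read(P0, v1) -> 27. No state change.
Op 8: fork(P0) -> P2. 3 ppages; refcounts: pp0:2 pp1:3 pp2:1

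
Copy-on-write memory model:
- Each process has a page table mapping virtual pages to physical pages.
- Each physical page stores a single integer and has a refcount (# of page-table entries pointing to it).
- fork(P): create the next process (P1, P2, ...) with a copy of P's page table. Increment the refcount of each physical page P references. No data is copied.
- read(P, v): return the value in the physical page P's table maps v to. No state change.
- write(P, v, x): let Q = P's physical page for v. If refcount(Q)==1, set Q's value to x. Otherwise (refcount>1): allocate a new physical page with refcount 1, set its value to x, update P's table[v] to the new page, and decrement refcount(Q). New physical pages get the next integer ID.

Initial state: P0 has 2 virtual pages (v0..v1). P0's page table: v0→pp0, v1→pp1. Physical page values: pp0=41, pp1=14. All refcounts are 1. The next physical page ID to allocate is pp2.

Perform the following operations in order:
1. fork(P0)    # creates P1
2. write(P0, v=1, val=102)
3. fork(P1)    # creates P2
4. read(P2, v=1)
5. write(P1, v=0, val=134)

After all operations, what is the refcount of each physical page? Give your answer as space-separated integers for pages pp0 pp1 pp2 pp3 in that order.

Answer: 2 2 1 1

Derivation:
Op 1: fork(P0) -> P1. 2 ppages; refcounts: pp0:2 pp1:2
Op 2: write(P0, v1, 102). refcount(pp1)=2>1 -> COPY to pp2. 3 ppages; refcounts: pp0:2 pp1:1 pp2:1
Op 3: fork(P1) -> P2. 3 ppages; refcounts: pp0:3 pp1:2 pp2:1
Op 4: read(P2, v1) -> 14. No state change.
Op 5: write(P1, v0, 134). refcount(pp0)=3>1 -> COPY to pp3. 4 ppages; refcounts: pp0:2 pp1:2 pp2:1 pp3:1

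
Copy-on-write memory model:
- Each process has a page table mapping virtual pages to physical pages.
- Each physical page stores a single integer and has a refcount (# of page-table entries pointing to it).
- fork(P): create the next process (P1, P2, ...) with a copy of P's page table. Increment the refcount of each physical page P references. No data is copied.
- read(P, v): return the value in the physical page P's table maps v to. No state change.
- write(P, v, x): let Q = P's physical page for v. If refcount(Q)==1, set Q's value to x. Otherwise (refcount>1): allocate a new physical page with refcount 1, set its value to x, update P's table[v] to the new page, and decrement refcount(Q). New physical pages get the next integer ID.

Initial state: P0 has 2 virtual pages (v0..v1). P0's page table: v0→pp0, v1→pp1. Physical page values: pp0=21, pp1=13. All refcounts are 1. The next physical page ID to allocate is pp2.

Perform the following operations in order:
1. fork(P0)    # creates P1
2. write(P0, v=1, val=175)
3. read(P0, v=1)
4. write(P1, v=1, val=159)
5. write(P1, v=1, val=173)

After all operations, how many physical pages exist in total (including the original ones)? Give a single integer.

Op 1: fork(P0) -> P1. 2 ppages; refcounts: pp0:2 pp1:2
Op 2: write(P0, v1, 175). refcount(pp1)=2>1 -> COPY to pp2. 3 ppages; refcounts: pp0:2 pp1:1 pp2:1
Op 3: read(P0, v1) -> 175. No state change.
Op 4: write(P1, v1, 159). refcount(pp1)=1 -> write in place. 3 ppages; refcounts: pp0:2 pp1:1 pp2:1
Op 5: write(P1, v1, 173). refcount(pp1)=1 -> write in place. 3 ppages; refcounts: pp0:2 pp1:1 pp2:1

Answer: 3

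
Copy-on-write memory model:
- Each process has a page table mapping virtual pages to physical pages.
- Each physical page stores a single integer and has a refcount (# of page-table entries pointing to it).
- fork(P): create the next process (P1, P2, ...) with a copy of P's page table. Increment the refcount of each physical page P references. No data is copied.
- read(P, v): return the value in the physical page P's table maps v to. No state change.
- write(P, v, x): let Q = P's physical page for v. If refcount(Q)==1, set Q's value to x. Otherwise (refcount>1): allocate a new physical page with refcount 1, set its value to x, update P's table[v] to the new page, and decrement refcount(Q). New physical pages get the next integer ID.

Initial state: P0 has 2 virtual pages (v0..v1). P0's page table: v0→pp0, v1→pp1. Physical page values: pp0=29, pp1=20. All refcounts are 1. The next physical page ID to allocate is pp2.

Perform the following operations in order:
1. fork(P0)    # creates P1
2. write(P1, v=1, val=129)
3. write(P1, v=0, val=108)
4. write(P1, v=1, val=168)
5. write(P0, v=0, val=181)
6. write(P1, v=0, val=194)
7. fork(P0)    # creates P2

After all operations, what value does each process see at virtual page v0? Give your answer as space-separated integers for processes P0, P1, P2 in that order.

Op 1: fork(P0) -> P1. 2 ppages; refcounts: pp0:2 pp1:2
Op 2: write(P1, v1, 129). refcount(pp1)=2>1 -> COPY to pp2. 3 ppages; refcounts: pp0:2 pp1:1 pp2:1
Op 3: write(P1, v0, 108). refcount(pp0)=2>1 -> COPY to pp3. 4 ppages; refcounts: pp0:1 pp1:1 pp2:1 pp3:1
Op 4: write(P1, v1, 168). refcount(pp2)=1 -> write in place. 4 ppages; refcounts: pp0:1 pp1:1 pp2:1 pp3:1
Op 5: write(P0, v0, 181). refcount(pp0)=1 -> write in place. 4 ppages; refcounts: pp0:1 pp1:1 pp2:1 pp3:1
Op 6: write(P1, v0, 194). refcount(pp3)=1 -> write in place. 4 ppages; refcounts: pp0:1 pp1:1 pp2:1 pp3:1
Op 7: fork(P0) -> P2. 4 ppages; refcounts: pp0:2 pp1:2 pp2:1 pp3:1
P0: v0 -> pp0 = 181
P1: v0 -> pp3 = 194
P2: v0 -> pp0 = 181

Answer: 181 194 181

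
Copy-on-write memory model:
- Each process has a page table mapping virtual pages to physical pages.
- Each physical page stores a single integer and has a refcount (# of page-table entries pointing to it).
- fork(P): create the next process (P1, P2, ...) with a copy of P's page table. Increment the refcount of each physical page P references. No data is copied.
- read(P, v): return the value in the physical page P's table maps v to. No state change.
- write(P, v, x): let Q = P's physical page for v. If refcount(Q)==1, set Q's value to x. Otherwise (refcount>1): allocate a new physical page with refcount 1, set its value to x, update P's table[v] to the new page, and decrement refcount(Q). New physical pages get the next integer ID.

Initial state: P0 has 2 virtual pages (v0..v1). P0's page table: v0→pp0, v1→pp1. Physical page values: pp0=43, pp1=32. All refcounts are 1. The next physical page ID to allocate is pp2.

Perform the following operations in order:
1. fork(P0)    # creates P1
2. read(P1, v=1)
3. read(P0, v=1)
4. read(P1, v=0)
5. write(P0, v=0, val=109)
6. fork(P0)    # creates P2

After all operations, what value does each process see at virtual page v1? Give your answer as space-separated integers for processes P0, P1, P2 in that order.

Answer: 32 32 32

Derivation:
Op 1: fork(P0) -> P1. 2 ppages; refcounts: pp0:2 pp1:2
Op 2: read(P1, v1) -> 32. No state change.
Op 3: read(P0, v1) -> 32. No state change.
Op 4: read(P1, v0) -> 43. No state change.
Op 5: write(P0, v0, 109). refcount(pp0)=2>1 -> COPY to pp2. 3 ppages; refcounts: pp0:1 pp1:2 pp2:1
Op 6: fork(P0) -> P2. 3 ppages; refcounts: pp0:1 pp1:3 pp2:2
P0: v1 -> pp1 = 32
P1: v1 -> pp1 = 32
P2: v1 -> pp1 = 32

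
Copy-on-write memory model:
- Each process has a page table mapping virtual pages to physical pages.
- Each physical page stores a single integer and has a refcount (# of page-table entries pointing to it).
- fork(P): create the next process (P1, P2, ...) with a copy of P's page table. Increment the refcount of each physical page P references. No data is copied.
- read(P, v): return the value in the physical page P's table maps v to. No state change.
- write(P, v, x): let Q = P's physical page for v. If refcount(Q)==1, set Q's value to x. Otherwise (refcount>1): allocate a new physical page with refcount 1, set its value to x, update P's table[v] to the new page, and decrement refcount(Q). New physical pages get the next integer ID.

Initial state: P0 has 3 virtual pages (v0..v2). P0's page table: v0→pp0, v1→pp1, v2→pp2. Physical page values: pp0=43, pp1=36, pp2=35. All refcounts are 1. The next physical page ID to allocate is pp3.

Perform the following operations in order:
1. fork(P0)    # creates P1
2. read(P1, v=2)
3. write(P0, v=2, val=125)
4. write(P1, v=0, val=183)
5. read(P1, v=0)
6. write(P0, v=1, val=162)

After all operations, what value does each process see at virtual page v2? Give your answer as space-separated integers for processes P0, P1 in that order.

Answer: 125 35

Derivation:
Op 1: fork(P0) -> P1. 3 ppages; refcounts: pp0:2 pp1:2 pp2:2
Op 2: read(P1, v2) -> 35. No state change.
Op 3: write(P0, v2, 125). refcount(pp2)=2>1 -> COPY to pp3. 4 ppages; refcounts: pp0:2 pp1:2 pp2:1 pp3:1
Op 4: write(P1, v0, 183). refcount(pp0)=2>1 -> COPY to pp4. 5 ppages; refcounts: pp0:1 pp1:2 pp2:1 pp3:1 pp4:1
Op 5: read(P1, v0) -> 183. No state change.
Op 6: write(P0, v1, 162). refcount(pp1)=2>1 -> COPY to pp5. 6 ppages; refcounts: pp0:1 pp1:1 pp2:1 pp3:1 pp4:1 pp5:1
P0: v2 -> pp3 = 125
P1: v2 -> pp2 = 35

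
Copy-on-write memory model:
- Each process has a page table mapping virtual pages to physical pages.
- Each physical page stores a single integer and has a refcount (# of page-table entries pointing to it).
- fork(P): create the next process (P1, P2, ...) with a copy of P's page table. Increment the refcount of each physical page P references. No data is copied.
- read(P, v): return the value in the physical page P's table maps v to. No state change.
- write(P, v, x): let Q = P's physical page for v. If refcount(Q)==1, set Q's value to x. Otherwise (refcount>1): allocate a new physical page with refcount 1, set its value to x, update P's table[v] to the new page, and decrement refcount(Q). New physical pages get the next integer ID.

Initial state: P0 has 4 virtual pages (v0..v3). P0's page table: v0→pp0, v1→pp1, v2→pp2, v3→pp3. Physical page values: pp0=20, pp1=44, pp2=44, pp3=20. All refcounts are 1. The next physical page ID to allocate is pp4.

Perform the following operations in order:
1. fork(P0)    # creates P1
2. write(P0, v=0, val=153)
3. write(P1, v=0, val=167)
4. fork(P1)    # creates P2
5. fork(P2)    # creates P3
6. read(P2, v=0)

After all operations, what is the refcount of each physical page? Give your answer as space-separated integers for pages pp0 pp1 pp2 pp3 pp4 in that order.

Answer: 3 4 4 4 1

Derivation:
Op 1: fork(P0) -> P1. 4 ppages; refcounts: pp0:2 pp1:2 pp2:2 pp3:2
Op 2: write(P0, v0, 153). refcount(pp0)=2>1 -> COPY to pp4. 5 ppages; refcounts: pp0:1 pp1:2 pp2:2 pp3:2 pp4:1
Op 3: write(P1, v0, 167). refcount(pp0)=1 -> write in place. 5 ppages; refcounts: pp0:1 pp1:2 pp2:2 pp3:2 pp4:1
Op 4: fork(P1) -> P2. 5 ppages; refcounts: pp0:2 pp1:3 pp2:3 pp3:3 pp4:1
Op 5: fork(P2) -> P3. 5 ppages; refcounts: pp0:3 pp1:4 pp2:4 pp3:4 pp4:1
Op 6: read(P2, v0) -> 167. No state change.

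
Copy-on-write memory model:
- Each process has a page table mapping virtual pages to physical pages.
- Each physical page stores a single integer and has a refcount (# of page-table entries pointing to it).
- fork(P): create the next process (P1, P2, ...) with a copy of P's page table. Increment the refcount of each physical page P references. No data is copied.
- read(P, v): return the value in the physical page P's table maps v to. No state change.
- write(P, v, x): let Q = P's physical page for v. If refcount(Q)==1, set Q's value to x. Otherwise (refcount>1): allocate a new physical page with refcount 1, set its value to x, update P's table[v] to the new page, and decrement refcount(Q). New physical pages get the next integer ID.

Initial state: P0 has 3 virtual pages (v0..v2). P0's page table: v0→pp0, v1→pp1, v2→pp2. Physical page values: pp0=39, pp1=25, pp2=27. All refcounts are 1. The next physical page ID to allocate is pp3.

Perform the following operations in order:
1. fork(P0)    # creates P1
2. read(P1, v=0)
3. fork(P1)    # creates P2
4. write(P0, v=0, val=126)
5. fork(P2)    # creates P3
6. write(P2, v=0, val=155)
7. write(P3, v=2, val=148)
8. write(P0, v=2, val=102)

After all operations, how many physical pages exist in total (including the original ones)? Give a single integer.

Answer: 7

Derivation:
Op 1: fork(P0) -> P1. 3 ppages; refcounts: pp0:2 pp1:2 pp2:2
Op 2: read(P1, v0) -> 39. No state change.
Op 3: fork(P1) -> P2. 3 ppages; refcounts: pp0:3 pp1:3 pp2:3
Op 4: write(P0, v0, 126). refcount(pp0)=3>1 -> COPY to pp3. 4 ppages; refcounts: pp0:2 pp1:3 pp2:3 pp3:1
Op 5: fork(P2) -> P3. 4 ppages; refcounts: pp0:3 pp1:4 pp2:4 pp3:1
Op 6: write(P2, v0, 155). refcount(pp0)=3>1 -> COPY to pp4. 5 ppages; refcounts: pp0:2 pp1:4 pp2:4 pp3:1 pp4:1
Op 7: write(P3, v2, 148). refcount(pp2)=4>1 -> COPY to pp5. 6 ppages; refcounts: pp0:2 pp1:4 pp2:3 pp3:1 pp4:1 pp5:1
Op 8: write(P0, v2, 102). refcount(pp2)=3>1 -> COPY to pp6. 7 ppages; refcounts: pp0:2 pp1:4 pp2:2 pp3:1 pp4:1 pp5:1 pp6:1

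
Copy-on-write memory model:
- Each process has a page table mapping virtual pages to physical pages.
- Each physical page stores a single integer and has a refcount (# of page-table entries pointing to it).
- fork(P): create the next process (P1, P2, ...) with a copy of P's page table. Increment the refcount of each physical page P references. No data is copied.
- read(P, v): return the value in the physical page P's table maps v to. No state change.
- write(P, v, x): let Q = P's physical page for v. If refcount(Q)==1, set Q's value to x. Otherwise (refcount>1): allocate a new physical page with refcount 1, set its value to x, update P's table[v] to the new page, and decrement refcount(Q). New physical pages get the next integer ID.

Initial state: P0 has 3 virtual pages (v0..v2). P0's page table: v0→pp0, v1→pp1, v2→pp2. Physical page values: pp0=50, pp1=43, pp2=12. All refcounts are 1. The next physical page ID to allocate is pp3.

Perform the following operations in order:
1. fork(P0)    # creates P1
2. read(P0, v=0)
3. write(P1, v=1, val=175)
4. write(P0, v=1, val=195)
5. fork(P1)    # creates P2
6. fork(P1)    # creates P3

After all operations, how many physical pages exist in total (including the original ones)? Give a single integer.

Answer: 4

Derivation:
Op 1: fork(P0) -> P1. 3 ppages; refcounts: pp0:2 pp1:2 pp2:2
Op 2: read(P0, v0) -> 50. No state change.
Op 3: write(P1, v1, 175). refcount(pp1)=2>1 -> COPY to pp3. 4 ppages; refcounts: pp0:2 pp1:1 pp2:2 pp3:1
Op 4: write(P0, v1, 195). refcount(pp1)=1 -> write in place. 4 ppages; refcounts: pp0:2 pp1:1 pp2:2 pp3:1
Op 5: fork(P1) -> P2. 4 ppages; refcounts: pp0:3 pp1:1 pp2:3 pp3:2
Op 6: fork(P1) -> P3. 4 ppages; refcounts: pp0:4 pp1:1 pp2:4 pp3:3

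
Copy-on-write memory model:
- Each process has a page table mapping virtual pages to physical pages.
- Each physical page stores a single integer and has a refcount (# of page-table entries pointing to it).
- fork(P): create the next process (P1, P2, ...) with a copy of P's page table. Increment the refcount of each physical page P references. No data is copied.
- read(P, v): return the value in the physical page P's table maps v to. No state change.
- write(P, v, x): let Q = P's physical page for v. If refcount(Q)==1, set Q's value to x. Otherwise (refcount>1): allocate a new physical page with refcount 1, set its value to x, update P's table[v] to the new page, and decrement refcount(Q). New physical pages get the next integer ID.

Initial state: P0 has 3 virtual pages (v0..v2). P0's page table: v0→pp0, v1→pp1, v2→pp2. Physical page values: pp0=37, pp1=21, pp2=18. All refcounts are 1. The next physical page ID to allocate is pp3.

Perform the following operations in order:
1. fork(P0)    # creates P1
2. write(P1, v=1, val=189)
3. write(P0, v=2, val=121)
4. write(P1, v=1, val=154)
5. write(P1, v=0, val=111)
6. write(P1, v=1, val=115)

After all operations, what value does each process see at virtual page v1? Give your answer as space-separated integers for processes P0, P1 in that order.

Op 1: fork(P0) -> P1. 3 ppages; refcounts: pp0:2 pp1:2 pp2:2
Op 2: write(P1, v1, 189). refcount(pp1)=2>1 -> COPY to pp3. 4 ppages; refcounts: pp0:2 pp1:1 pp2:2 pp3:1
Op 3: write(P0, v2, 121). refcount(pp2)=2>1 -> COPY to pp4. 5 ppages; refcounts: pp0:2 pp1:1 pp2:1 pp3:1 pp4:1
Op 4: write(P1, v1, 154). refcount(pp3)=1 -> write in place. 5 ppages; refcounts: pp0:2 pp1:1 pp2:1 pp3:1 pp4:1
Op 5: write(P1, v0, 111). refcount(pp0)=2>1 -> COPY to pp5. 6 ppages; refcounts: pp0:1 pp1:1 pp2:1 pp3:1 pp4:1 pp5:1
Op 6: write(P1, v1, 115). refcount(pp3)=1 -> write in place. 6 ppages; refcounts: pp0:1 pp1:1 pp2:1 pp3:1 pp4:1 pp5:1
P0: v1 -> pp1 = 21
P1: v1 -> pp3 = 115

Answer: 21 115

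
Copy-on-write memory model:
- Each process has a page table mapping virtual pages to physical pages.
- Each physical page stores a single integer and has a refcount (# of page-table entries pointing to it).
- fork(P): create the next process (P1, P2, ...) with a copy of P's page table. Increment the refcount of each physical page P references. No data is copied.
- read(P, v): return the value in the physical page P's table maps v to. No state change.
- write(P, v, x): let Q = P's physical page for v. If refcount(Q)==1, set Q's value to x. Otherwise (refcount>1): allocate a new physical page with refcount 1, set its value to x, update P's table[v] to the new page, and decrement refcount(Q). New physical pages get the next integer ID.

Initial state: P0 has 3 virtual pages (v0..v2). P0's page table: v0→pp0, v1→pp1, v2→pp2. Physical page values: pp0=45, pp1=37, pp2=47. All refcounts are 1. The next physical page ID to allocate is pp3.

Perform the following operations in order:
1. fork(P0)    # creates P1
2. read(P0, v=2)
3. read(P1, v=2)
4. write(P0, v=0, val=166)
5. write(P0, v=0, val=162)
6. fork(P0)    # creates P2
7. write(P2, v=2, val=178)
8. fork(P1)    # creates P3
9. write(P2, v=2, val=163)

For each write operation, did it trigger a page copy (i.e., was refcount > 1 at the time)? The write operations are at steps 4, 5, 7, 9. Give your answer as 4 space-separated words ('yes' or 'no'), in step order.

Op 1: fork(P0) -> P1. 3 ppages; refcounts: pp0:2 pp1:2 pp2:2
Op 2: read(P0, v2) -> 47. No state change.
Op 3: read(P1, v2) -> 47. No state change.
Op 4: write(P0, v0, 166). refcount(pp0)=2>1 -> COPY to pp3. 4 ppages; refcounts: pp0:1 pp1:2 pp2:2 pp3:1
Op 5: write(P0, v0, 162). refcount(pp3)=1 -> write in place. 4 ppages; refcounts: pp0:1 pp1:2 pp2:2 pp3:1
Op 6: fork(P0) -> P2. 4 ppages; refcounts: pp0:1 pp1:3 pp2:3 pp3:2
Op 7: write(P2, v2, 178). refcount(pp2)=3>1 -> COPY to pp4. 5 ppages; refcounts: pp0:1 pp1:3 pp2:2 pp3:2 pp4:1
Op 8: fork(P1) -> P3. 5 ppages; refcounts: pp0:2 pp1:4 pp2:3 pp3:2 pp4:1
Op 9: write(P2, v2, 163). refcount(pp4)=1 -> write in place. 5 ppages; refcounts: pp0:2 pp1:4 pp2:3 pp3:2 pp4:1

yes no yes no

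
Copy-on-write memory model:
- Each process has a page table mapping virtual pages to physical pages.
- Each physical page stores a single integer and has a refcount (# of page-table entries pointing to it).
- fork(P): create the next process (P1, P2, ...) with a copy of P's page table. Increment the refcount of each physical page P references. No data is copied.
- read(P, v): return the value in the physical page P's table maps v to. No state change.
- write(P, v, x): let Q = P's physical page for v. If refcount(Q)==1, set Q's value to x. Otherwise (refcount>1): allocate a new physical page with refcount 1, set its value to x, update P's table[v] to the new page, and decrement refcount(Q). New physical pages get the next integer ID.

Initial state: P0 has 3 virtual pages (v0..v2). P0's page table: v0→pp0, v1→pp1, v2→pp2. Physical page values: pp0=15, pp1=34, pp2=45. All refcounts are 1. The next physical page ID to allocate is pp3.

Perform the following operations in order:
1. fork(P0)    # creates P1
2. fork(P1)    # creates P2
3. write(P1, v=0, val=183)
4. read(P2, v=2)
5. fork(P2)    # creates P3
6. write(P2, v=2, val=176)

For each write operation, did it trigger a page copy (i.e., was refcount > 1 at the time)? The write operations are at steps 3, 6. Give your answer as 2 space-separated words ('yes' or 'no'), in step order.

Op 1: fork(P0) -> P1. 3 ppages; refcounts: pp0:2 pp1:2 pp2:2
Op 2: fork(P1) -> P2. 3 ppages; refcounts: pp0:3 pp1:3 pp2:3
Op 3: write(P1, v0, 183). refcount(pp0)=3>1 -> COPY to pp3. 4 ppages; refcounts: pp0:2 pp1:3 pp2:3 pp3:1
Op 4: read(P2, v2) -> 45. No state change.
Op 5: fork(P2) -> P3. 4 ppages; refcounts: pp0:3 pp1:4 pp2:4 pp3:1
Op 6: write(P2, v2, 176). refcount(pp2)=4>1 -> COPY to pp4. 5 ppages; refcounts: pp0:3 pp1:4 pp2:3 pp3:1 pp4:1

yes yes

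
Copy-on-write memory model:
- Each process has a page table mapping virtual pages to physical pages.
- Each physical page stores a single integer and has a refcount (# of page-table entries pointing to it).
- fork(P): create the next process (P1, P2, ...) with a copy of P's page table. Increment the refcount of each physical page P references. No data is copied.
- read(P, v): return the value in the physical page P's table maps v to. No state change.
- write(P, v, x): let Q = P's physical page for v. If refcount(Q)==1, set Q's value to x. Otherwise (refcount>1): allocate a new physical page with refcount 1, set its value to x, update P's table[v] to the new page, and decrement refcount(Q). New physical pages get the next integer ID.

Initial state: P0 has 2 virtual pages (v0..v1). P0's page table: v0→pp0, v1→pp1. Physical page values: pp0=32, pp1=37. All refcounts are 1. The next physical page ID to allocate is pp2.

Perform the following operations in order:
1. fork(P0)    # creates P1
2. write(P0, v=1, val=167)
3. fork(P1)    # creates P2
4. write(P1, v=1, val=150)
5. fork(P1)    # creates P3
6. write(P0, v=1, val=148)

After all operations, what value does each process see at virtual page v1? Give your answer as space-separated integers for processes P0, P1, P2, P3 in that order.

Op 1: fork(P0) -> P1. 2 ppages; refcounts: pp0:2 pp1:2
Op 2: write(P0, v1, 167). refcount(pp1)=2>1 -> COPY to pp2. 3 ppages; refcounts: pp0:2 pp1:1 pp2:1
Op 3: fork(P1) -> P2. 3 ppages; refcounts: pp0:3 pp1:2 pp2:1
Op 4: write(P1, v1, 150). refcount(pp1)=2>1 -> COPY to pp3. 4 ppages; refcounts: pp0:3 pp1:1 pp2:1 pp3:1
Op 5: fork(P1) -> P3. 4 ppages; refcounts: pp0:4 pp1:1 pp2:1 pp3:2
Op 6: write(P0, v1, 148). refcount(pp2)=1 -> write in place. 4 ppages; refcounts: pp0:4 pp1:1 pp2:1 pp3:2
P0: v1 -> pp2 = 148
P1: v1 -> pp3 = 150
P2: v1 -> pp1 = 37
P3: v1 -> pp3 = 150

Answer: 148 150 37 150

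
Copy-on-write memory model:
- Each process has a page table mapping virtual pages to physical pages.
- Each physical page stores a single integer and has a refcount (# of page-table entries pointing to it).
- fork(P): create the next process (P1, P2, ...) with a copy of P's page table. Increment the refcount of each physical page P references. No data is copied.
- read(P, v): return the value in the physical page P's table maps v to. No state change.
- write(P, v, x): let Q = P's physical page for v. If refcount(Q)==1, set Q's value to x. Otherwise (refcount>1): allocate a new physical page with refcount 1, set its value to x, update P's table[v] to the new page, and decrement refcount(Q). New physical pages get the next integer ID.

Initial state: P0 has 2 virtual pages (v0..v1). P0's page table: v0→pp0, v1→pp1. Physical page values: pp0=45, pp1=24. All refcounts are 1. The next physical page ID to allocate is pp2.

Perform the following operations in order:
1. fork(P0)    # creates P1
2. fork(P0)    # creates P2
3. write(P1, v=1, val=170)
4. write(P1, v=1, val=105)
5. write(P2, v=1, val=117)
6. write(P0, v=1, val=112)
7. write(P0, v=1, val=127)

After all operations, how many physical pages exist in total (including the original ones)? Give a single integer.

Op 1: fork(P0) -> P1. 2 ppages; refcounts: pp0:2 pp1:2
Op 2: fork(P0) -> P2. 2 ppages; refcounts: pp0:3 pp1:3
Op 3: write(P1, v1, 170). refcount(pp1)=3>1 -> COPY to pp2. 3 ppages; refcounts: pp0:3 pp1:2 pp2:1
Op 4: write(P1, v1, 105). refcount(pp2)=1 -> write in place. 3 ppages; refcounts: pp0:3 pp1:2 pp2:1
Op 5: write(P2, v1, 117). refcount(pp1)=2>1 -> COPY to pp3. 4 ppages; refcounts: pp0:3 pp1:1 pp2:1 pp3:1
Op 6: write(P0, v1, 112). refcount(pp1)=1 -> write in place. 4 ppages; refcounts: pp0:3 pp1:1 pp2:1 pp3:1
Op 7: write(P0, v1, 127). refcount(pp1)=1 -> write in place. 4 ppages; refcounts: pp0:3 pp1:1 pp2:1 pp3:1

Answer: 4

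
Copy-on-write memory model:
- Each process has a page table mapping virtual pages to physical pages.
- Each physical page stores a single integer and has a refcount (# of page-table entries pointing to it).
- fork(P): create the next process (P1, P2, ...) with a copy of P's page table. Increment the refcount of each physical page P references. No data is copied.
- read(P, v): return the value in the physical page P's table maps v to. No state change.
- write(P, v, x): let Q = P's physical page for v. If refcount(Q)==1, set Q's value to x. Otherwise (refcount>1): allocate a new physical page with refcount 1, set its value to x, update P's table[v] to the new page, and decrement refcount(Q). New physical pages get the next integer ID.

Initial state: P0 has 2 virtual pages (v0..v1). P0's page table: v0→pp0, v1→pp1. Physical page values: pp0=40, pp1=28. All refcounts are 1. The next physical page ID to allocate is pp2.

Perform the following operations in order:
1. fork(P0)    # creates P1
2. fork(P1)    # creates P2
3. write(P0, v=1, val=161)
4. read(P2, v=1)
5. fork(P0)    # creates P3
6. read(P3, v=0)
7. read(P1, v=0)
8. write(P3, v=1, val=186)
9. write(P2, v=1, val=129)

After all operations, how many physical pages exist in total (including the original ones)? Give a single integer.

Op 1: fork(P0) -> P1. 2 ppages; refcounts: pp0:2 pp1:2
Op 2: fork(P1) -> P2. 2 ppages; refcounts: pp0:3 pp1:3
Op 3: write(P0, v1, 161). refcount(pp1)=3>1 -> COPY to pp2. 3 ppages; refcounts: pp0:3 pp1:2 pp2:1
Op 4: read(P2, v1) -> 28. No state change.
Op 5: fork(P0) -> P3. 3 ppages; refcounts: pp0:4 pp1:2 pp2:2
Op 6: read(P3, v0) -> 40. No state change.
Op 7: read(P1, v0) -> 40. No state change.
Op 8: write(P3, v1, 186). refcount(pp2)=2>1 -> COPY to pp3. 4 ppages; refcounts: pp0:4 pp1:2 pp2:1 pp3:1
Op 9: write(P2, v1, 129). refcount(pp1)=2>1 -> COPY to pp4. 5 ppages; refcounts: pp0:4 pp1:1 pp2:1 pp3:1 pp4:1

Answer: 5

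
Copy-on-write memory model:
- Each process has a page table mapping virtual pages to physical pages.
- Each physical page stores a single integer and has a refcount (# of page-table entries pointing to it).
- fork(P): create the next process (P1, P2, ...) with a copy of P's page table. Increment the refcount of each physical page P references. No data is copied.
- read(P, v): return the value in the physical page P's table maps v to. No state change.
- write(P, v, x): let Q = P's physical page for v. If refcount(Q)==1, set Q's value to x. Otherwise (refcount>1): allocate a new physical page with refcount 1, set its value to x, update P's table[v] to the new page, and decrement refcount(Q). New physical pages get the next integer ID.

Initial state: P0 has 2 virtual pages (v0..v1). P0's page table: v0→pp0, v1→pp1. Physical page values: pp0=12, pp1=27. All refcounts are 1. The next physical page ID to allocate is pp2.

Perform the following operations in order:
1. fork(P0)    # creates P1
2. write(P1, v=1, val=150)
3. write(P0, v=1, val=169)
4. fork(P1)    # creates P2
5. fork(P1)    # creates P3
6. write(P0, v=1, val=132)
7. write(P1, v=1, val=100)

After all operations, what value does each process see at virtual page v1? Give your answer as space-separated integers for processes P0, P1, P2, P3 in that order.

Answer: 132 100 150 150

Derivation:
Op 1: fork(P0) -> P1. 2 ppages; refcounts: pp0:2 pp1:2
Op 2: write(P1, v1, 150). refcount(pp1)=2>1 -> COPY to pp2. 3 ppages; refcounts: pp0:2 pp1:1 pp2:1
Op 3: write(P0, v1, 169). refcount(pp1)=1 -> write in place. 3 ppages; refcounts: pp0:2 pp1:1 pp2:1
Op 4: fork(P1) -> P2. 3 ppages; refcounts: pp0:3 pp1:1 pp2:2
Op 5: fork(P1) -> P3. 3 ppages; refcounts: pp0:4 pp1:1 pp2:3
Op 6: write(P0, v1, 132). refcount(pp1)=1 -> write in place. 3 ppages; refcounts: pp0:4 pp1:1 pp2:3
Op 7: write(P1, v1, 100). refcount(pp2)=3>1 -> COPY to pp3. 4 ppages; refcounts: pp0:4 pp1:1 pp2:2 pp3:1
P0: v1 -> pp1 = 132
P1: v1 -> pp3 = 100
P2: v1 -> pp2 = 150
P3: v1 -> pp2 = 150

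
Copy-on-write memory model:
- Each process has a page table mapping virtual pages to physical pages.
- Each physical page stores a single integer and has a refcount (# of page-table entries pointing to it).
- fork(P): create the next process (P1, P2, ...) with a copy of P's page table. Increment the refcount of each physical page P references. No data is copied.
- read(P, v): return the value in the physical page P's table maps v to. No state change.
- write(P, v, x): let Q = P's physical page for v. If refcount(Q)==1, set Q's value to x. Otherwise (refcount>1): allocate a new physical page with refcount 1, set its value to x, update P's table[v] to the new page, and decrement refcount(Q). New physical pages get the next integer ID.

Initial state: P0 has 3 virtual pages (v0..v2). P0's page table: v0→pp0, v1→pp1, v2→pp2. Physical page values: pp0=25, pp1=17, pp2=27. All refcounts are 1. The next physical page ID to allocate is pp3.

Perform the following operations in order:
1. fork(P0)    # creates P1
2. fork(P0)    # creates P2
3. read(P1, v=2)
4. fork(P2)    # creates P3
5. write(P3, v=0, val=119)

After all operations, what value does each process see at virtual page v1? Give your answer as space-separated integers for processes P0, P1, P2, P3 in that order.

Answer: 17 17 17 17

Derivation:
Op 1: fork(P0) -> P1. 3 ppages; refcounts: pp0:2 pp1:2 pp2:2
Op 2: fork(P0) -> P2. 3 ppages; refcounts: pp0:3 pp1:3 pp2:3
Op 3: read(P1, v2) -> 27. No state change.
Op 4: fork(P2) -> P3. 3 ppages; refcounts: pp0:4 pp1:4 pp2:4
Op 5: write(P3, v0, 119). refcount(pp0)=4>1 -> COPY to pp3. 4 ppages; refcounts: pp0:3 pp1:4 pp2:4 pp3:1
P0: v1 -> pp1 = 17
P1: v1 -> pp1 = 17
P2: v1 -> pp1 = 17
P3: v1 -> pp1 = 17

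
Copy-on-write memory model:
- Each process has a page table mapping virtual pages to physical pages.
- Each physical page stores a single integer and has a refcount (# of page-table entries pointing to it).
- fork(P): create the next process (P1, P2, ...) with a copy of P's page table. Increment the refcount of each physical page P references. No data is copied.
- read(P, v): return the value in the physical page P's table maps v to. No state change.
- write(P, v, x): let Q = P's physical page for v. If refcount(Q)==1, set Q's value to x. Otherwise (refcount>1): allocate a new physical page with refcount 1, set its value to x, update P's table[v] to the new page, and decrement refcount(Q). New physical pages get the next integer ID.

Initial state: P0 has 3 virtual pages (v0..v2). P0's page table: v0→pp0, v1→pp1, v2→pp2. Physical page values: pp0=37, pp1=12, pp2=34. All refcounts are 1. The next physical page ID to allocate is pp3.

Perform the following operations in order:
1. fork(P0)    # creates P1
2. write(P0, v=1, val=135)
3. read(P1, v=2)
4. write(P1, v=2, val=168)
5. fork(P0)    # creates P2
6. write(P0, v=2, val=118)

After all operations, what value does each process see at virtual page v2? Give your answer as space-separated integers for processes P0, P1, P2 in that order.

Op 1: fork(P0) -> P1. 3 ppages; refcounts: pp0:2 pp1:2 pp2:2
Op 2: write(P0, v1, 135). refcount(pp1)=2>1 -> COPY to pp3. 4 ppages; refcounts: pp0:2 pp1:1 pp2:2 pp3:1
Op 3: read(P1, v2) -> 34. No state change.
Op 4: write(P1, v2, 168). refcount(pp2)=2>1 -> COPY to pp4. 5 ppages; refcounts: pp0:2 pp1:1 pp2:1 pp3:1 pp4:1
Op 5: fork(P0) -> P2. 5 ppages; refcounts: pp0:3 pp1:1 pp2:2 pp3:2 pp4:1
Op 6: write(P0, v2, 118). refcount(pp2)=2>1 -> COPY to pp5. 6 ppages; refcounts: pp0:3 pp1:1 pp2:1 pp3:2 pp4:1 pp5:1
P0: v2 -> pp5 = 118
P1: v2 -> pp4 = 168
P2: v2 -> pp2 = 34

Answer: 118 168 34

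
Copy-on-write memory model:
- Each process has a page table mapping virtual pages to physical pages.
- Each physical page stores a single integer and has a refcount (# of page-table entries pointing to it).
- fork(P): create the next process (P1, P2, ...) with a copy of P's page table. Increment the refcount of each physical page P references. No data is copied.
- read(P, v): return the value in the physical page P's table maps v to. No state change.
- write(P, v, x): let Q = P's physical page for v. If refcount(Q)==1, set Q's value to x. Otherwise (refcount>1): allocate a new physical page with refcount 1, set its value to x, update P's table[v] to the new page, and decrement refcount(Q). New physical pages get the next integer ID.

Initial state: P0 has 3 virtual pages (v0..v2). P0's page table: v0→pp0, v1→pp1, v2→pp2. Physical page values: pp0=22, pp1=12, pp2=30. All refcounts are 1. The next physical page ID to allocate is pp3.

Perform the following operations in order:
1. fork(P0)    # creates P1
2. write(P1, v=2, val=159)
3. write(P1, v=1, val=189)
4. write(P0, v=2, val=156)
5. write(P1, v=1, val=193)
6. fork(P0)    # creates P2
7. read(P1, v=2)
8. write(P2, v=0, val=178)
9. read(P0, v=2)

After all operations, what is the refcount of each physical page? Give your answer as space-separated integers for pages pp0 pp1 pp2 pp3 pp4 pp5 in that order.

Answer: 2 2 2 1 1 1

Derivation:
Op 1: fork(P0) -> P1. 3 ppages; refcounts: pp0:2 pp1:2 pp2:2
Op 2: write(P1, v2, 159). refcount(pp2)=2>1 -> COPY to pp3. 4 ppages; refcounts: pp0:2 pp1:2 pp2:1 pp3:1
Op 3: write(P1, v1, 189). refcount(pp1)=2>1 -> COPY to pp4. 5 ppages; refcounts: pp0:2 pp1:1 pp2:1 pp3:1 pp4:1
Op 4: write(P0, v2, 156). refcount(pp2)=1 -> write in place. 5 ppages; refcounts: pp0:2 pp1:1 pp2:1 pp3:1 pp4:1
Op 5: write(P1, v1, 193). refcount(pp4)=1 -> write in place. 5 ppages; refcounts: pp0:2 pp1:1 pp2:1 pp3:1 pp4:1
Op 6: fork(P0) -> P2. 5 ppages; refcounts: pp0:3 pp1:2 pp2:2 pp3:1 pp4:1
Op 7: read(P1, v2) -> 159. No state change.
Op 8: write(P2, v0, 178). refcount(pp0)=3>1 -> COPY to pp5. 6 ppages; refcounts: pp0:2 pp1:2 pp2:2 pp3:1 pp4:1 pp5:1
Op 9: read(P0, v2) -> 156. No state change.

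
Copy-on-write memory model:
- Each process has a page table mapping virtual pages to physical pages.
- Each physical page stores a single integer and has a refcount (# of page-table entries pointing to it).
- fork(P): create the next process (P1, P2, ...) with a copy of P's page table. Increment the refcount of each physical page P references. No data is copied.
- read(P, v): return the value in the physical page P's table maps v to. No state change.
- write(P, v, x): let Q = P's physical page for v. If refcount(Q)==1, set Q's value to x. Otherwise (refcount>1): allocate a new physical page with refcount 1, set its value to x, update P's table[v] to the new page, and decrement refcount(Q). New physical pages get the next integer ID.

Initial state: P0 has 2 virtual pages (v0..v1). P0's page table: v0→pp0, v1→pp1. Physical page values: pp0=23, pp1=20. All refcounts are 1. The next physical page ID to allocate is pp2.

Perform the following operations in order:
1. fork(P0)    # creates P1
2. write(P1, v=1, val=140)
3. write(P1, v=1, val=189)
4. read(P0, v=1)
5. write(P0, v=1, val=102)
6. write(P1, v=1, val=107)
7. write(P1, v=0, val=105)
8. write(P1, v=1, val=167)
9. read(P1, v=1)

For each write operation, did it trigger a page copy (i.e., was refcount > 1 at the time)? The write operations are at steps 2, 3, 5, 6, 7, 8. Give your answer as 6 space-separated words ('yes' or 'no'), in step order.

Op 1: fork(P0) -> P1. 2 ppages; refcounts: pp0:2 pp1:2
Op 2: write(P1, v1, 140). refcount(pp1)=2>1 -> COPY to pp2. 3 ppages; refcounts: pp0:2 pp1:1 pp2:1
Op 3: write(P1, v1, 189). refcount(pp2)=1 -> write in place. 3 ppages; refcounts: pp0:2 pp1:1 pp2:1
Op 4: read(P0, v1) -> 20. No state change.
Op 5: write(P0, v1, 102). refcount(pp1)=1 -> write in place. 3 ppages; refcounts: pp0:2 pp1:1 pp2:1
Op 6: write(P1, v1, 107). refcount(pp2)=1 -> write in place. 3 ppages; refcounts: pp0:2 pp1:1 pp2:1
Op 7: write(P1, v0, 105). refcount(pp0)=2>1 -> COPY to pp3. 4 ppages; refcounts: pp0:1 pp1:1 pp2:1 pp3:1
Op 8: write(P1, v1, 167). refcount(pp2)=1 -> write in place. 4 ppages; refcounts: pp0:1 pp1:1 pp2:1 pp3:1
Op 9: read(P1, v1) -> 167. No state change.

yes no no no yes no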